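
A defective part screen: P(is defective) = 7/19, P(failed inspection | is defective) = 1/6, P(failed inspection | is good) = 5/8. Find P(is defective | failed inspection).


P(A) = P(A|B)P(B) + P(A|B')P(B') = 1/6*7/19 + 5/8*12/19 = 26/57
P(B|A) = P(A|B)P(B)/P(A) = (7/114)/(26/57) = 7/52

7/52


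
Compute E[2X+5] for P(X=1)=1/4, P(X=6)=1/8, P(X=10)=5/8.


E[2X+5] = sum(g(x)*P(x))
= 7*1/4 + 17*1/8 + 25*5/8
= 39/2

39/2


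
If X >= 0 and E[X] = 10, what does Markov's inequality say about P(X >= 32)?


Markov: P(X >= a) <= E[X]/a
P(X >= 32) <= 10/32 = 5/16

5/16


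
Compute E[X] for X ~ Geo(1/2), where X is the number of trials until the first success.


For geometric (trials until first success), E[X] = 1/p = 1/(1/2) = 2

2


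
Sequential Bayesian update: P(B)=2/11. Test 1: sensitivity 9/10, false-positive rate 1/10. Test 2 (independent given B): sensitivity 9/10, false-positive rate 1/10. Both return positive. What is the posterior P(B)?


After test 1: P(+) = 9/10*2/11 + 1/10*9/11 = 27/110
P(B|+) = (9/55)/(27/110) = 2/3
After test 2 (use post1 as new prior): P(+) = 9/10*2/3 + 1/10*1/3 = 19/30
P(B|+,+) = (3/5)/(19/30) = 18/19

18/19


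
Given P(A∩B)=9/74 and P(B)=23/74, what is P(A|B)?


P(A|B) = P(A∩B)/P(B) = (18/148)/(46/148) = 18/46 = 9/23

9/23


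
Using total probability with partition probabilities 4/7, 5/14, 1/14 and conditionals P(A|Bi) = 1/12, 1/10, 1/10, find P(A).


P(A) = P(A|B1)P(B1) + P(A|B2)P(B2) + P(A|B3)P(B3)
= 1/12*4/7 + 1/10*5/14 + 1/10*1/14
= 1/21 + 1/28 + 1/140 = 19/210

19/210


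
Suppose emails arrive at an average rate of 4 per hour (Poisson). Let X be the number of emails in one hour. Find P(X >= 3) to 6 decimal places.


P(X>=3) = 1 - P(X<=2) = 1 - (e^(-4)*4^0/0! + e^(-4)*4^1/1! + e^(-4)*4^2/2!)
≈ 1 - (0.0183156389 + 0.0732625556 + 0.1465251111)
= 1 - 0.2381033056 = 0.7618966944
≈ 0.761897

0.761897


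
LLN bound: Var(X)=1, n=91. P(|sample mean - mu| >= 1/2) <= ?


Var(Xbar) = Var(X)/n = 1/91
Chebyshev: P(|Xbar-mu| >= 1/2) <= Var(Xbar)/(1/2)^2 = (1/91)/(1/4) = 4/91

4/91


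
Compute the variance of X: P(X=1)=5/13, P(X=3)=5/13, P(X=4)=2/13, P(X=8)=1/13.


E[X] = 36/13, E[X^2] = 146/13
Var(X) = E[X^2] - (E[X])^2 = 146/13 - (36/13)^2 = 602/169

602/169


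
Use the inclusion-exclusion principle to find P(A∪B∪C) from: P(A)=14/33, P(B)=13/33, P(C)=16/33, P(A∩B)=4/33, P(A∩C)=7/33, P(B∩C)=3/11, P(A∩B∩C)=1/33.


P(A∪B∪C) = P(A)+P(B)+P(C) - P(AB)-P(AC)-P(BC) + P(ABC)
= 14/33+13/33+16/33 - 4/33-7/33-3/11 + 1/33
= 8/11

8/11


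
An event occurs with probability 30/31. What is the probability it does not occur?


P(A') = 1 - P(A) = 1 - 30/31 = 1/31

1/31


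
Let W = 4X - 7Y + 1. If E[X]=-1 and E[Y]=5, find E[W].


E[4X - 7Y + 1] = 4*E[X] - 7*E[Y] + 1
= (4)*(-1) + (-7)*(5) + (1)
= -4 - 35 + 1 = -38

-38


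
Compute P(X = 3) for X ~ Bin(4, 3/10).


P(X=3) = C(4,3) * p^3 * (1-p)^1
= 4 * 27/1000 * 7/10
= 189/2500

189/2500


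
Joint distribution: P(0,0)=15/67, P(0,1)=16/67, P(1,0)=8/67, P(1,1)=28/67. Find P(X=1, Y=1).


Read from table: P(X=1, Y=1) = 28/67

28/67


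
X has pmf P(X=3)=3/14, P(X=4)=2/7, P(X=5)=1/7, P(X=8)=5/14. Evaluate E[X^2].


E[X^2] = sum(x^2 * P(x))
= 9*3/14 + 16*2/7 + 25*1/7 + 64*5/14
= 461/14

461/14


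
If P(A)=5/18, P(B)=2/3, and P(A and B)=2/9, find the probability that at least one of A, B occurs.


P(A∪B) = P(A) + P(B) - P(A∩B)
= 5/18 + 2/3 - 2/9 = 13/18

13/18


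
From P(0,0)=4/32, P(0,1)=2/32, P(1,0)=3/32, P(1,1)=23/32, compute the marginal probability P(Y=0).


P(Y=0) = P(0,0)+P(1,0) = 4/32 + 3/32 = 7/32

7/32


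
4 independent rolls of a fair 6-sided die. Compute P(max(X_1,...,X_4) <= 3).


P(max <= 3) = P(all X_i <= 3) = (P(X_1 <= 3))^4
= (3/6)^4 = (1/2)^4 = 1/16

1/16


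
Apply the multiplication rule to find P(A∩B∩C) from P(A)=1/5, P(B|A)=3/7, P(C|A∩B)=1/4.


P(A∩B∩C) = P(A) * P(B|A) * P(C|A∩B)
= 1/5 * 3/7 * 1/4
= 3/35 * 1/4 = 3/140

3/140


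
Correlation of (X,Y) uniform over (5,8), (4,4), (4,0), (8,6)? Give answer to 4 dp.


Cov(X,Y) = 2.3750, Var(X) = 2.6875, Var(Y) = 8.7500
rho = Cov/(sqrt(VarX)*sqrt(VarY)) = 0.4898

0.4898


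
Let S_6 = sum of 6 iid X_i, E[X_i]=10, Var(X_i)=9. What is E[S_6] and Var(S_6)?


E[S_n] = n*mu = 6*10 = 60
Var(S_n) = n*sigma^2 = 6*9 = 54

E[S_6]=60, Var(S_6)=54


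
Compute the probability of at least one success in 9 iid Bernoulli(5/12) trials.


P(at least one) = 1 - P(none)
P(none) = (1 - 5/12)^9 = (7/12)^9 = 40353607/5159780352
P(at least one) = 1 - 40353607/5159780352 = 5119426745/5159780352

5119426745/5159780352


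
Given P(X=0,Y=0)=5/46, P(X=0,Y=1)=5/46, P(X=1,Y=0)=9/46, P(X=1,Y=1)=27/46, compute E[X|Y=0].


P(Y=0) = 14/46
E[X|Y=0] = (0*5 + 1*9)/14 = 9/14

9/14


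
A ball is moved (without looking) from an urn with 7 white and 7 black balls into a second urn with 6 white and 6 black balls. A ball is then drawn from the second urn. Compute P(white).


P(transfer white) = 7/14 = 1/2; P(transfer black) = 1/2
If white transferred: Urn II has 7 white of 13, so P(white|white moved) = 7/13
If black transferred: Urn II has 6 white of 13, so P(white|black moved) = 6/13
By total probability: P(white) = 1/2*7/13 + 1/2*6/13 = 1/2

1/2


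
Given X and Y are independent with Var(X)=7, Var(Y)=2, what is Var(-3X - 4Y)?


Independence => Cov(X,Y)=0
Var(-3X - 4Y) = (-3)^2*Var(X) + (-4)^2*Var(Y)
= 9*7 + 16*2 = 95

95


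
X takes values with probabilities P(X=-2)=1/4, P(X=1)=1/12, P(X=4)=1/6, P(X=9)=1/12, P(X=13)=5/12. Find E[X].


E[X] = sum(x * P(x))
= -2*1/4 + 1*1/12 + 4*1/6 + 9*1/12 + 13*5/12
= 77/12

77/12


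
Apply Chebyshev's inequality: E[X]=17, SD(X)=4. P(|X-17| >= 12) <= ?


k = 12/4 = 3
Chebyshev: P(|X-mu| >= k*sigma) <= 1/k^2 = 1/3^2 = 1/9

1/9


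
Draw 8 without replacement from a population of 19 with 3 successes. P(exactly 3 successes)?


P(X=3) = C(3,3)*C(16,5) / C(19,8)
= 1*4368 / 75582
= 4368/75582 = 56/969

56/969


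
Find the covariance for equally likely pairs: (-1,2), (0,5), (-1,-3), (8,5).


E[X]=3/2, E[Y]=9/4, E[XY]=41/4
Cov(X,Y) = E[XY] - E[X]E[Y] = 41/4 - 3/2*9/4 = 55/8

55/8


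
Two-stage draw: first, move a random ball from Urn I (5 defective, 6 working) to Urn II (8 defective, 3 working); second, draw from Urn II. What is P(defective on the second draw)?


P(transfer defective) = 5/11; P(transfer working) = 6/11
If defective transferred: Urn II has 9 defective of 12, so P(defective|defective moved) = 3/4
If working transferred: Urn II has 8 defective of 12, so P(defective|working moved) = 2/3
By total probability: P(defective) = 5/11*3/4 + 6/11*2/3 = 31/44

31/44


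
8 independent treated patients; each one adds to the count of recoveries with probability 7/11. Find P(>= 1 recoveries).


P(at least one) = 1 - P(none)
P(none) = (1 - 7/11)^8 = (4/11)^8 = 65536/214358881
P(at least one) = 1 - 65536/214358881 = 214293345/214358881

214293345/214358881


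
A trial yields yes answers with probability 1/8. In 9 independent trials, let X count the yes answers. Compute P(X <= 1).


P(X<=1) = P(X=0) + P(X=1)
= 40353607/134217728 + 51883209/134217728
= 5764801/8388608

5764801/8388608


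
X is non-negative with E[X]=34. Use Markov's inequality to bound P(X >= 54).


Markov: P(X >= a) <= E[X]/a
P(X >= 54) <= 34/54 = 17/27

17/27


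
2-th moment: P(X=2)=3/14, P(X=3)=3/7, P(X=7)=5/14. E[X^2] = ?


E[X^2] = sum(x^2 * P(x))
= 4*3/14 + 9*3/7 + 49*5/14
= 311/14

311/14


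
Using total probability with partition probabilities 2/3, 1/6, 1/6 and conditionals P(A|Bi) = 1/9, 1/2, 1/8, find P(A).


P(A) = P(A|B1)P(B1) + P(A|B2)P(B2) + P(A|B3)P(B3)
= 1/9*2/3 + 1/2*1/6 + 1/8*1/6
= 2/27 + 1/12 + 1/48 = 77/432

77/432


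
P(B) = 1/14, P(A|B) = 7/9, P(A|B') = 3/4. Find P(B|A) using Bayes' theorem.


P(A) = P(A|B)P(B) + P(A|B')P(B') = 7/9*1/14 + 3/4*13/14 = 379/504
P(B|A) = P(A|B)P(B)/P(A) = (1/18)/(379/504) = 28/379

28/379


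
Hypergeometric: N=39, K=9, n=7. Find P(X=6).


P(X=6) = C(9,6)*C(30,1) / C(39,7)
= 84*30 / 15380937
= 2520/15380937 = 280/1708993

280/1708993


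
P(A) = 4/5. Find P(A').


P(A') = 1 - P(A) = 1 - 4/5 = 1/5

1/5


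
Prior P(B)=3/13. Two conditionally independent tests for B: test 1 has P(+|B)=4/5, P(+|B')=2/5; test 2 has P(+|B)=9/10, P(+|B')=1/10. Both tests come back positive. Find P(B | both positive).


After test 1: P(+) = 4/5*3/13 + 2/5*10/13 = 32/65
P(B|+) = (12/65)/(32/65) = 3/8
After test 2 (use post1 as new prior): P(+) = 9/10*3/8 + 1/10*5/8 = 2/5
P(B|+,+) = (27/80)/(2/5) = 27/32

27/32


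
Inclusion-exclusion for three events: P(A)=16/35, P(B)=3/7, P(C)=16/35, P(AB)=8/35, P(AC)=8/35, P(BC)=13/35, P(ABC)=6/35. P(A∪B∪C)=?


P(A∪B∪C) = P(A)+P(B)+P(C) - P(AB)-P(AC)-P(BC) + P(ABC)
= 16/35+3/7+16/35 - 8/35-8/35-13/35 + 6/35
= 24/35

24/35


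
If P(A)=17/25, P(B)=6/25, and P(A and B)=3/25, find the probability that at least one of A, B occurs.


P(A∪B) = P(A) + P(B) - P(A∩B)
= 17/25 + 6/25 - 3/25 = 4/5

4/5


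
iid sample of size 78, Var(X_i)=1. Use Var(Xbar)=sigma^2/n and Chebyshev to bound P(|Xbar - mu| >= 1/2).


Var(Xbar) = Var(X)/n = 1/78
Chebyshev: P(|Xbar-mu| >= 1/2) <= Var(Xbar)/(1/2)^2 = (1/78)/(1/4) = 2/39

2/39


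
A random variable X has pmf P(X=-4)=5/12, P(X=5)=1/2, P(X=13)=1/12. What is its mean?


E[X] = sum(x * P(x))
= -4*5/12 + 5*1/2 + 13*1/12
= 23/12

23/12


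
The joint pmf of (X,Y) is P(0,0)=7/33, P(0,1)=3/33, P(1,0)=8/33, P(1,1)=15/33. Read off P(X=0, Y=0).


Read from table: P(X=0, Y=0) = 7/33

7/33


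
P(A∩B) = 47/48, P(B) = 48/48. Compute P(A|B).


P(A|B) = P(A∩B)/P(B) = (47/48)/(48/48) = 47/48

47/48


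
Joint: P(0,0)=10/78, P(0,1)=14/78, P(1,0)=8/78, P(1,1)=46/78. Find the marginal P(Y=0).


P(Y=0) = P(0,0)+P(1,0) = 10/78 + 8/78 = 18/78 = 3/13

3/13


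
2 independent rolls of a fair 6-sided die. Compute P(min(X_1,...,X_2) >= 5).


P(min >= 5) = P(all X_i >= 5) = (P(X_1 >= 5))^2
= (2/6)^2 = (1/3)^2 = 1/9

1/9


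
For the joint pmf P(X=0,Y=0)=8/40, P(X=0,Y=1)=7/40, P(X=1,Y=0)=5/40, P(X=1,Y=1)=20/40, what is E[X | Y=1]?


P(Y=1) = 27/40
E[X|Y=1] = (0*7 + 1*20)/27 = 20/27

20/27


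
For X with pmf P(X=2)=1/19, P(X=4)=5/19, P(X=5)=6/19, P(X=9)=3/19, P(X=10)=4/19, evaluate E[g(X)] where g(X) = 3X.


E[3X] = sum(g(x)*P(x))
= 6*1/19 + 12*5/19 + 15*6/19 + 27*3/19 + 30*4/19
= 357/19

357/19


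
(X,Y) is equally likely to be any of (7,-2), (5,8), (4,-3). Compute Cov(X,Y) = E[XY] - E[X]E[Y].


E[X]=16/3, E[Y]=1, E[XY]=14/3
Cov(X,Y) = E[XY] - E[X]E[Y] = 14/3 - 16/3*1 = -2/3

-2/3


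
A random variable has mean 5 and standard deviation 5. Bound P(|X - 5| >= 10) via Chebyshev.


k = 10/5 = 2
Chebyshev: P(|X-mu| >= k*sigma) <= 1/k^2 = 1/2^2 = 1/4

1/4


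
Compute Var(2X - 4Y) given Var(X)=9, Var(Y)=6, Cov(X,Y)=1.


Var(2X - 4Y) = 2^2*Var(X) + (-4)^2*Var(Y) + 2*2*(-4)*Cov(X,Y)
= 4*9 + 16*6 - 16*1
= 36 + 96 - 16 = 116

116


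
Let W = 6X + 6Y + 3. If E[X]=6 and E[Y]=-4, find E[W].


E[6X + 6Y + 3] = 6*E[X] + 6*E[Y] + 3
= (6)*(6) + (6)*(-4) + (3)
= 36 - 24 + 3 = 15

15


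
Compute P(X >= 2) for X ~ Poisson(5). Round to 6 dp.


P(X>=2) = 1 - P(X<=1) = 1 - (e^(-5)*5^0/0! + e^(-5)*5^1/1!)
≈ 1 - (0.0067379470 + 0.0336897350)
= 1 - 0.0404276820 = 0.9595723180
≈ 0.959572

0.959572


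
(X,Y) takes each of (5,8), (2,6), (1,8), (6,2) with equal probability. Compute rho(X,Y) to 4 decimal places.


Cov(X,Y) = -3.0000, Var(X) = 4.2500, Var(Y) = 6.0000
rho = Cov/(sqrt(VarX)*sqrt(VarY)) = -0.5941

-0.5941


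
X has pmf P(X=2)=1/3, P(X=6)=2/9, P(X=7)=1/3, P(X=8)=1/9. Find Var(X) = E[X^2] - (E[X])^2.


E[X] = 47/9, E[X^2] = 295/9
Var(X) = E[X^2] - (E[X])^2 = 295/9 - (47/9)^2 = 446/81

446/81


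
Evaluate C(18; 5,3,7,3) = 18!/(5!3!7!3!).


18! = 6402373705728000
Denominator: 5!=120 * 3!=6 * 7!=5040 * 3!=6
Coefficient = 6402373705728000 / 21772800 = 294053760

294053760


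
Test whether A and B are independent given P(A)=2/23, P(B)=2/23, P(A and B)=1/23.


P(A)*P(B) = 2/23*2/23 = 4/529
P(A∩B) = 1/23 != 4/529, so not independent

No, A and B are not independent


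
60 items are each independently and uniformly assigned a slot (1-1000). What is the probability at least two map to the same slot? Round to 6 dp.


P(all different) = prod((1000-i)/1000 for i=0..59) = 0.164279
P(at least one match) = 1 - 0.164279 = 0.835721

0.835721


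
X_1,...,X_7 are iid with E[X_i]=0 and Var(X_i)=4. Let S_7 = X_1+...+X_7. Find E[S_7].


E[S_n] = n*E[X_1] = 7*0 = 0

0


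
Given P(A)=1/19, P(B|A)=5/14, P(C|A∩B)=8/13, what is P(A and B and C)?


P(A∩B∩C) = P(A) * P(B|A) * P(C|A∩B)
= 1/19 * 5/14 * 8/13
= 5/266 * 8/13 = 20/1729

20/1729


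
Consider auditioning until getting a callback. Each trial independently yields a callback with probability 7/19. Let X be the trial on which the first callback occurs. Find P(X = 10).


P(X=10) = (1-p)^9 * p = (12/19)^9 * 7/19
= 5159780352/322687697779 * 7/19 = 36118462464/6131066257801

36118462464/6131066257801


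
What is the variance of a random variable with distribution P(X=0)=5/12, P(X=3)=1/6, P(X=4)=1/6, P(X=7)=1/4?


E[X] = 35/12, E[X^2] = 197/12
Var(X) = E[X^2] - (E[X])^2 = 197/12 - (35/12)^2 = 1139/144

1139/144


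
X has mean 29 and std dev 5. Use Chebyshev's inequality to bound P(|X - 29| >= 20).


k = 20/5 = 4
Chebyshev: P(|X-mu| >= k*sigma) <= 1/k^2 = 1/4^2 = 1/16

1/16


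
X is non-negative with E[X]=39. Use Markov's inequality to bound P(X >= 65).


Markov: P(X >= a) <= E[X]/a
P(X >= 65) <= 39/65 = 3/5

3/5


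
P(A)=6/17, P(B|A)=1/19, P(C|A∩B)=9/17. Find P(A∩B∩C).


P(A∩B∩C) = P(A) * P(B|A) * P(C|A∩B)
= 6/17 * 1/19 * 9/17
= 6/323 * 9/17 = 54/5491

54/5491


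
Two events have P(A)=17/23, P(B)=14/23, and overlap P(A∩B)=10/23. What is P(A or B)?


P(A∪B) = P(A) + P(B) - P(A∩B)
= 17/23 + 14/23 - 10/23 = 21/23

21/23


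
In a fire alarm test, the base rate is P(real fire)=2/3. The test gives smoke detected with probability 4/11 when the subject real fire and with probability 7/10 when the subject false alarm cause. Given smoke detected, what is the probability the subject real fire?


P(A) = P(A|B)P(B) + P(A|B')P(B') = 4/11*2/3 + 7/10*1/3 = 157/330
P(B|A) = P(A|B)P(B)/P(A) = (8/33)/(157/330) = 80/157

80/157


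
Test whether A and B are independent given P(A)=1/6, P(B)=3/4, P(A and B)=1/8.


P(A)*P(B) = 1/6*3/4 = 1/8
P(A∩B) = 1/8, which equals P(A)P(B), so independent

Yes, A and B are independent


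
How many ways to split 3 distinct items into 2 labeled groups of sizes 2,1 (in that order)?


3! = 6
Denominator: 2!=2 * 1!=1
Coefficient = 6 / 2 = 3

3


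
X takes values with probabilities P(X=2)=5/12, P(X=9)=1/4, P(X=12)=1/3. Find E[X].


E[X] = sum(x * P(x))
= 2*5/12 + 9*1/4 + 12*1/3
= 85/12

85/12


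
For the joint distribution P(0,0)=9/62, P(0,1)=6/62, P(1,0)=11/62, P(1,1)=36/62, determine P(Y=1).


P(Y=1) = P(0,1)+P(1,1) = 6/62 + 36/62 = 42/62 = 21/31

21/31


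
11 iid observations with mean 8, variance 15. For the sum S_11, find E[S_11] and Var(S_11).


E[S_n] = n*mu = 11*8 = 88
Var(S_n) = n*sigma^2 = 11*15 = 165

E[S_11]=88, Var(S_11)=165


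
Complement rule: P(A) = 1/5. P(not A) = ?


P(A') = 1 - P(A) = 1 - 1/5 = 4/5

4/5


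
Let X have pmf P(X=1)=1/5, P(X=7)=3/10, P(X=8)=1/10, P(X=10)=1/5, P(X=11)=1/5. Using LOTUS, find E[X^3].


E[X^3] = sum(g(x)*P(x))
= 1*1/5 + 343*3/10 + 512*1/10 + 1000*1/5 + 1331*1/5
= 1241/2

1241/2


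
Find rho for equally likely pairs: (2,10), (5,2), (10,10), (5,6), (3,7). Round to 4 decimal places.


Cov(X,Y) = 1.2000, Var(X) = 7.6000, Var(Y) = 8.8000
rho = Cov/(sqrt(VarX)*sqrt(VarY)) = 0.1467

0.1467


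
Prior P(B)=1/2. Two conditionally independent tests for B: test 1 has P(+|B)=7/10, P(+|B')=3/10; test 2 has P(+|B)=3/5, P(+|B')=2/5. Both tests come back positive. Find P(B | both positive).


After test 1: P(+) = 7/10*1/2 + 3/10*1/2 = 1/2
P(B|+) = (7/20)/(1/2) = 7/10
After test 2 (use post1 as new prior): P(+) = 3/5*7/10 + 2/5*3/10 = 27/50
P(B|+,+) = (21/50)/(27/50) = 7/9

7/9


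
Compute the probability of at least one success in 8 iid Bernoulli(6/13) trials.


P(at least one) = 1 - P(none)
P(none) = (1 - 6/13)^8 = (7/13)^8 = 5764801/815730721
P(at least one) = 1 - 5764801/815730721 = 809965920/815730721

809965920/815730721


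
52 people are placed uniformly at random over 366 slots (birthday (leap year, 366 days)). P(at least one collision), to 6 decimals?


P(all different) = prod((366-i)/366 for i=0..51) = 0.022238
P(at least one match) = 1 - 0.022238 = 0.977762

0.977762


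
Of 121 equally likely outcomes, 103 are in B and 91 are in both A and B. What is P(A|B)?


P(A|B) = P(A∩B)/P(B) = (91/121)/(103/121) = 91/103

91/103


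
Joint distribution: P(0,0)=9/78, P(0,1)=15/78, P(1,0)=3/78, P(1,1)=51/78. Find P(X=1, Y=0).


Read from table: P(X=1, Y=0) = 3/78 = 1/26

1/26


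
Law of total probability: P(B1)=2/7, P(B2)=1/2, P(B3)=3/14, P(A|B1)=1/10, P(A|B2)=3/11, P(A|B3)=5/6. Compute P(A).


P(A) = P(A|B1)P(B1) + P(A|B2)P(B2) + P(A|B3)P(B3)
= 1/10*2/7 + 3/11*1/2 + 5/6*3/14
= 1/35 + 3/22 + 5/28 = 529/1540

529/1540


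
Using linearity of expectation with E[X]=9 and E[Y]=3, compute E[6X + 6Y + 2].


E[6X + 6Y + 2] = 6*E[X] + 6*E[Y] + 2
= (6)*(9) + (6)*(3) + (2)
= 54 + 18 + 2 = 74

74


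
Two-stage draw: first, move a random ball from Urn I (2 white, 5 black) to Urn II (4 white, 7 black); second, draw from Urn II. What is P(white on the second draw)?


P(transfer white) = 2/7; P(transfer black) = 5/7
If white transferred: Urn II has 5 white of 12, so P(white|white moved) = 5/12
If black transferred: Urn II has 4 white of 12, so P(white|black moved) = 1/3
By total probability: P(white) = 2/7*5/12 + 5/7*1/3 = 5/14

5/14


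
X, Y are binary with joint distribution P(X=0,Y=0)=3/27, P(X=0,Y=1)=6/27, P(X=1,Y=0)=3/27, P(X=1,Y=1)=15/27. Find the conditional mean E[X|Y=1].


P(Y=1) = 21/27
E[X|Y=1] = (0*6 + 1*15)/21 = 15/21 = 5/7

5/7


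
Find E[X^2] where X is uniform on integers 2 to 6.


E[X^2] = (1/5) * sum(x^2 for x=2..6)
= 90/5 = 18

18


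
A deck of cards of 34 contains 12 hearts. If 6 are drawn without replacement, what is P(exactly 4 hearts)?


P(X=4) = C(12,4)*C(22,2) / C(34,6)
= 495*231 / 1344904
= 114345/1344904 = 10395/122264

10395/122264


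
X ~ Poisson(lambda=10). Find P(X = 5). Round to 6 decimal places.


P(X=5) = e^(-10) * 10^5 / 5!
≈ 0.00004539992976 * 100000 / 120
≈ 0.037833

0.037833


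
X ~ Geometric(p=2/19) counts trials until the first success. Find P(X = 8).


P(X=8) = (1-p)^7 * p = (17/19)^7 * 2/19
= 410338673/893871739 * 2/19 = 820677346/16983563041

820677346/16983563041


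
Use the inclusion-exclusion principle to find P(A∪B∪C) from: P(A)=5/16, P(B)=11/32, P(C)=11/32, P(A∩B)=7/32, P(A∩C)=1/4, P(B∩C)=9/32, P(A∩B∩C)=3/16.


P(A∪B∪C) = P(A)+P(B)+P(C) - P(AB)-P(AC)-P(BC) + P(ABC)
= 5/16+11/32+11/32 - 7/32-1/4-9/32 + 3/16
= 7/16

7/16


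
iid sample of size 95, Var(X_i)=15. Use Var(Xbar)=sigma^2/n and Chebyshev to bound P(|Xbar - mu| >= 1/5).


Var(Xbar) = Var(X)/n = 15/95
Chebyshev: P(|Xbar-mu| >= 1/5) <= Var(Xbar)/(1/5)^2 = (3/19)/(1/25) = 75/19
Bound exceeds 1, so trivial bound: 1

1


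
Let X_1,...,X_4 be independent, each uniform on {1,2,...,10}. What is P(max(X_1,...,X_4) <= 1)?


P(max <= 1) = P(all X_i <= 1) = (P(X_1 <= 1))^4
= (1/10)^4 = 1/10000

1/10000


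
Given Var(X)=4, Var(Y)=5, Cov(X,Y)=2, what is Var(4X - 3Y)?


Var(4X - 3Y) = 4^2*Var(X) + (-3)^2*Var(Y) + 2*4*(-3)*Cov(X,Y)
= 16*4 + 9*5 - 24*2
= 64 + 45 - 48 = 61

61


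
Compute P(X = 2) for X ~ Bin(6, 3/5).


P(X=2) = C(6,2) * p^2 * (1-p)^4
= 15 * 9/25 * 16/625
= 432/3125

432/3125


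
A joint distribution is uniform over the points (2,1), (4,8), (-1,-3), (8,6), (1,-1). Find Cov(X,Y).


E[X]=14/5, E[Y]=11/5, E[XY]=84/5
Cov(X,Y) = E[XY] - E[X]E[Y] = 84/5 - 14/5*11/5 = 266/25

266/25


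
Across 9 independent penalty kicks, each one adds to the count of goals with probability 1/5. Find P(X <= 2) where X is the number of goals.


P(X<=2) = P(X=0) + P(X=1) + P(X=2)
= 262144/1953125 + 589824/1953125 + 589824/1953125
= 1441792/1953125

1441792/1953125


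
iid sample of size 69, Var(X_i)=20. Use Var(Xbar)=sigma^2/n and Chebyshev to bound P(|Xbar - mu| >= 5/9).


Var(Xbar) = Var(X)/n = 20/69
Chebyshev: P(|Xbar-mu| >= 5/9) <= Var(Xbar)/(5/9)^2 = (20/69)/(25/81) = 108/115

108/115


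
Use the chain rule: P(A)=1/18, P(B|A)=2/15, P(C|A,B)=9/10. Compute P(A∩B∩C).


P(A∩B∩C) = P(A) * P(B|A) * P(C|A∩B)
= 1/18 * 2/15 * 9/10
= 1/135 * 9/10 = 1/150

1/150


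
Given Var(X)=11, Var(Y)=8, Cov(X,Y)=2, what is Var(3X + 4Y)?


Var(3X + 4Y) = 3^2*Var(X) + 4^2*Var(Y) + 2*3*4*Cov(X,Y)
= 9*11 + 16*8 + 24*2
= 99 + 128 + 48 = 275

275


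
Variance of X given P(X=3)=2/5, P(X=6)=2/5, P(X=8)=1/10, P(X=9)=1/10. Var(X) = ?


E[X] = 53/10, E[X^2] = 65/2
Var(X) = E[X^2] - (E[X])^2 = 65/2 - (53/10)^2 = 441/100

441/100


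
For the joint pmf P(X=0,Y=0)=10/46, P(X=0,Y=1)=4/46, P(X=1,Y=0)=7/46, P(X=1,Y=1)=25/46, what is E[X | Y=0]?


P(Y=0) = 17/46
E[X|Y=0] = (0*10 + 1*7)/17 = 7/17

7/17


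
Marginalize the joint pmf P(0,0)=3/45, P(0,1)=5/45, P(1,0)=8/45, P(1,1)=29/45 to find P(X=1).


P(X=1) = P(1,0)+P(1,1) = 8/45 + 29/45 = 37/45

37/45


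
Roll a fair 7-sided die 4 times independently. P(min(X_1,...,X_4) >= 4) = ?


P(min >= 4) = P(all X_i >= 4) = (P(X_1 >= 4))^4
= (4/7)^4 = 256/2401

256/2401


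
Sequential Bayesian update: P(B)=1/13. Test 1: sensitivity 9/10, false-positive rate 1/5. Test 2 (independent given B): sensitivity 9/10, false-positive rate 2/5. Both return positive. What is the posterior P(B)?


After test 1: P(+) = 9/10*1/13 + 1/5*12/13 = 33/130
P(B|+) = (9/130)/(33/130) = 3/11
After test 2 (use post1 as new prior): P(+) = 9/10*3/11 + 2/5*8/11 = 59/110
P(B|+,+) = (27/110)/(59/110) = 27/59

27/59


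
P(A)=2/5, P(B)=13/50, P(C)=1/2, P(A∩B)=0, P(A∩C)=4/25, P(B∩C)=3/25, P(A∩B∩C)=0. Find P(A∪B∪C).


P(A∪B∪C) = P(A)+P(B)+P(C) - P(AB)-P(AC)-P(BC) + P(ABC)
= 2/5+13/50+1/2 - 0-4/25-3/25 + 0
= 22/25

22/25


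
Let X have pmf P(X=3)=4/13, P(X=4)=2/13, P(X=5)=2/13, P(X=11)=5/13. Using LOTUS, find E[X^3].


E[X^3] = sum(g(x)*P(x))
= 27*4/13 + 64*2/13 + 125*2/13 + 1331*5/13
= 7141/13

7141/13


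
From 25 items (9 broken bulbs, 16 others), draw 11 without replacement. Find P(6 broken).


P(X=6) = C(9,6)*C(16,5) / C(25,11)
= 84*4368 / 4457400
= 366912/4457400 = 15288/185725

15288/185725


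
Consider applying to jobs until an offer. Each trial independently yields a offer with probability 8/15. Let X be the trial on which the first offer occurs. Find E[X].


For geometric (trials until first success), E[X] = 1/p = 1/(8/15) = 15/8

15/8


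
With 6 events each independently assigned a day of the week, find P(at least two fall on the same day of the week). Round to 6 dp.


P(all different) = prod((7-i)/7 for i=0..5) = 0.042839
P(at least one match) = 1 - 0.042839 = 0.957161

0.957161


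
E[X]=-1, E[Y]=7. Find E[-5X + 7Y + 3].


E[-5X + 7Y + 3] = -5*E[X] + 7*E[Y] + 3
= (-5)*(-1) + (7)*(7) + (3)
= 5 + 49 + 3 = 57

57


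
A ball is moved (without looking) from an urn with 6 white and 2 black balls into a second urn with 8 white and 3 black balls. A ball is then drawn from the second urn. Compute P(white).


P(transfer white) = 6/8 = 3/4; P(transfer black) = 1/4
If white transferred: Urn II has 9 white of 12, so P(white|white moved) = 3/4
If black transferred: Urn II has 8 white of 12, so P(white|black moved) = 2/3
By total probability: P(white) = 3/4*3/4 + 1/4*2/3 = 35/48

35/48


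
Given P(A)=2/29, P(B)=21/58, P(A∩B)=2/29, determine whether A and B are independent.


P(A)*P(B) = 2/29*21/58 = 21/841
P(A∩B) = 2/29 != 21/841, so not independent

No, A and B are not independent


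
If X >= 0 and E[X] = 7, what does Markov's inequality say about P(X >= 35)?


Markov: P(X >= a) <= E[X]/a
P(X >= 35) <= 7/35 = 1/5

1/5


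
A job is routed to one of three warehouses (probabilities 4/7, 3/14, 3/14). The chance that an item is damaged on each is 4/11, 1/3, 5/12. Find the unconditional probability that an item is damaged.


P(A) = P(A|B1)P(B1) + P(A|B2)P(B2) + P(A|B3)P(B3)
= 4/11*4/7 + 1/3*3/14 + 5/12*3/14
= 16/77 + 1/14 + 5/56 = 227/616

227/616


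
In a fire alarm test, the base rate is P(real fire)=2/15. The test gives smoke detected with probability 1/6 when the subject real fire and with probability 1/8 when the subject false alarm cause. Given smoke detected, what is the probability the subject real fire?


P(A) = P(A|B)P(B) + P(A|B')P(B') = 1/6*2/15 + 1/8*13/15 = 47/360
P(B|A) = P(A|B)P(B)/P(A) = (1/45)/(47/360) = 8/47

8/47


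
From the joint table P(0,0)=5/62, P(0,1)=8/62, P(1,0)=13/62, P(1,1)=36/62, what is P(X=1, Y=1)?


Read from table: P(X=1, Y=1) = 36/62 = 18/31

18/31


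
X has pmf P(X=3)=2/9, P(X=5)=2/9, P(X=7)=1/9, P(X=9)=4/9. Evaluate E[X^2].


E[X^2] = sum(x^2 * P(x))
= 9*2/9 + 25*2/9 + 49*1/9 + 81*4/9
= 49

49


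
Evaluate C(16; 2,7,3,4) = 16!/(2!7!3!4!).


16! = 20922789888000
Denominator: 2!=2 * 7!=5040 * 3!=6 * 4!=24
Coefficient = 20922789888000 / 1451520 = 14414400

14414400


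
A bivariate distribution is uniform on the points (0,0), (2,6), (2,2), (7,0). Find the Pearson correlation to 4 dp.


Cov(X,Y) = -1.5000, Var(X) = 6.6875, Var(Y) = 6.0000
rho = Cov/(sqrt(VarX)*sqrt(VarY)) = -0.2368

-0.2368


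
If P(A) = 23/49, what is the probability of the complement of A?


P(A') = 1 - P(A) = 1 - 23/49 = 26/49

26/49


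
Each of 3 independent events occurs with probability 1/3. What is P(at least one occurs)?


P(at least one) = 1 - P(none)
P(none) = (1 - 1/3)^3 = (2/3)^3 = 8/27
P(at least one) = 1 - 8/27 = 19/27

19/27


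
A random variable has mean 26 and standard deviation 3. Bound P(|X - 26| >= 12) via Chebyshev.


k = 12/3 = 4
Chebyshev: P(|X-mu| >= k*sigma) <= 1/k^2 = 1/4^2 = 1/16

1/16


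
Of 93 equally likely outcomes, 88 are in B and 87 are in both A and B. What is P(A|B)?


P(A|B) = P(A∩B)/P(B) = (87/93)/(88/93) = 87/88

87/88


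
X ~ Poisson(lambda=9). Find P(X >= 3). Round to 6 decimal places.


P(X>=3) = 1 - P(X<=2) = 1 - (e^(-9)*9^0/0! + e^(-9)*9^1/1! + e^(-9)*9^2/2!)
≈ 1 - (0.0001234098 + 0.0011106882 + 0.0049980971)
= 1 - 0.0062321951 = 0.9937678049
≈ 0.993768

0.993768


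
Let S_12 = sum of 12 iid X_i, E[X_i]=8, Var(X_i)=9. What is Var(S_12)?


By independence, Var(S_n) = n*Var(X_1) = 12*9 = 108

108


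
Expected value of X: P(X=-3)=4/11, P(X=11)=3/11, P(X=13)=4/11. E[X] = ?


E[X] = sum(x * P(x))
= -3*4/11 + 11*3/11 + 13*4/11
= 73/11

73/11


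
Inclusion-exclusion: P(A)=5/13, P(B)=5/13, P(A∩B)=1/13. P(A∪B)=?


P(A∪B) = P(A) + P(B) - P(A∩B)
= 5/13 + 5/13 - 1/13 = 9/13

9/13


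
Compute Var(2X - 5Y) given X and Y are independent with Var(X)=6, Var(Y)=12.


Independence => Cov(X,Y)=0
Var(2X - 5Y) = 2^2*Var(X) + (-5)^2*Var(Y)
= 4*6 + 25*12 = 324

324


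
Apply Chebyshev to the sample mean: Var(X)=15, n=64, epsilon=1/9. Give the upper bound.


Var(Xbar) = Var(X)/n = 15/64
Chebyshev: P(|Xbar-mu| >= 1/9) <= Var(Xbar)/(1/9)^2 = (15/64)/(1/81) = 1215/64
Bound exceeds 1, so trivial bound: 1

1


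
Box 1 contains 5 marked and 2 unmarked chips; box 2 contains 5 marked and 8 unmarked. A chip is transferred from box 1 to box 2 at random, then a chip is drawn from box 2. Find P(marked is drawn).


P(transfer marked) = 5/7; P(transfer unmarked) = 2/7
If marked transferred: Urn II has 6 marked of 14, so P(marked|marked moved) = 3/7
If unmarked transferred: Urn II has 5 marked of 14, so P(marked|unmarked moved) = 5/14
By total probability: P(marked) = 5/7*3/7 + 2/7*5/14 = 20/49

20/49


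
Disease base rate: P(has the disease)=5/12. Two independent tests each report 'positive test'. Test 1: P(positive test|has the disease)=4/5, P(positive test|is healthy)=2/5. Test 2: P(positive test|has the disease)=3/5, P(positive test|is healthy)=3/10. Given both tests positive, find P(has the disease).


After test 1: P(+) = 4/5*5/12 + 2/5*7/12 = 17/30
P(B|+) = (1/3)/(17/30) = 10/17
After test 2 (use post1 as new prior): P(+) = 3/5*10/17 + 3/10*7/17 = 81/170
P(B|+,+) = (6/17)/(81/170) = 20/27

20/27


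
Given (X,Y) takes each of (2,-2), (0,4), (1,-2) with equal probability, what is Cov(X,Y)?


E[X]=1, E[Y]=0, E[XY]=-2
Cov(X,Y) = E[XY] - E[X]E[Y] = -2 - 1*0 = -2

-2


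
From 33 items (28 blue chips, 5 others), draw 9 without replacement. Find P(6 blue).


P(X=6) = C(28,6)*C(5,3) / C(33,9)
= 376740*10 / 38567100
= 3767400/38567100 = 966/9889

966/9889


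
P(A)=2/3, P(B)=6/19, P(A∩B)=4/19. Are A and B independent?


P(A)*P(B) = 2/3*6/19 = 4/19
P(A∩B) = 4/19, which equals P(A)P(B), so independent

Yes, A and B are independent


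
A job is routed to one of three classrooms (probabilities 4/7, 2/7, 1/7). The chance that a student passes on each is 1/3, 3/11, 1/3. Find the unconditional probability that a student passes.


P(A) = P(A|B1)P(B1) + P(A|B2)P(B2) + P(A|B3)P(B3)
= 1/3*4/7 + 3/11*2/7 + 1/3*1/7
= 4/21 + 6/77 + 1/21 = 73/231

73/231


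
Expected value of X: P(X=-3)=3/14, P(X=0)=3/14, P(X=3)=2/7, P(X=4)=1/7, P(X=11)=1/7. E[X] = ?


E[X] = sum(x * P(x))
= -3*3/14 + 0*3/14 + 3*2/7 + 4*1/7 + 11*1/7
= 33/14

33/14


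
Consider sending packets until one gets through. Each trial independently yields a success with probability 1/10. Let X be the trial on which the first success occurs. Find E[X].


For geometric (trials until first success), E[X] = 1/p = 1/(1/10) = 10

10


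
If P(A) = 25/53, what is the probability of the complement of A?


P(A') = 1 - P(A) = 1 - 25/53 = 28/53

28/53


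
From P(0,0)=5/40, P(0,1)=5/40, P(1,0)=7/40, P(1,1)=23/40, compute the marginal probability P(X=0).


P(X=0) = P(0,0)+P(0,1) = 5/40 + 5/40 = 10/40 = 1/4

1/4


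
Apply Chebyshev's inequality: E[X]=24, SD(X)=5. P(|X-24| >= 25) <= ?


k = 25/5 = 5
Chebyshev: P(|X-mu| >= k*sigma) <= 1/k^2 = 1/5^2 = 1/25

1/25


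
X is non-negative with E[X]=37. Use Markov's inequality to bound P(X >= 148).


Markov: P(X >= a) <= E[X]/a
P(X >= 148) <= 37/148 = 1/4

1/4


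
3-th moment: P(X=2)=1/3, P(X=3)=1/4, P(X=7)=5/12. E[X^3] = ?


E[X^3] = sum(x^3 * P(x))
= 8*1/3 + 27*1/4 + 343*5/12
= 457/3

457/3


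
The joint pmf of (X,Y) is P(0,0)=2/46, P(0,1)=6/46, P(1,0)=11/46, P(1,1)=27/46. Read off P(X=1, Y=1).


Read from table: P(X=1, Y=1) = 27/46

27/46


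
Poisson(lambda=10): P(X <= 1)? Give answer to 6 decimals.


P(X<=1) = e^(-10)*10^0/0! + e^(-10)*10^1/1!
≈ 0.0000453999 + 0.0004539993
= 0.0004993992
≈ 0.000499

0.000499


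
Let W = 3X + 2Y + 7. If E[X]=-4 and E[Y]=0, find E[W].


E[3X + 2Y + 7] = 3*E[X] + 2*E[Y] + 7
= (3)*(-4) + (2)*(0) + (7)
= -12 + 0 + 7 = -5

-5


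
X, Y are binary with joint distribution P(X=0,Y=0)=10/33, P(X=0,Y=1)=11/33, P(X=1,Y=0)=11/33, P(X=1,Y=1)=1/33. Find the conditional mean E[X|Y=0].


P(Y=0) = 21/33
E[X|Y=0] = (0*10 + 1*11)/21 = 11/21

11/21


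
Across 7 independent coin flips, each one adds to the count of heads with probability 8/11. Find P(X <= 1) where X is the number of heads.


P(X<=1) = P(X=0) + P(X=1)
= 2187/19487171 + 40824/19487171
= 43011/19487171

43011/19487171


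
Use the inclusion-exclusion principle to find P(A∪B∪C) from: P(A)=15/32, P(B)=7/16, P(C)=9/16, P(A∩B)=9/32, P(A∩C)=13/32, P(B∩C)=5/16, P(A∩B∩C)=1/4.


P(A∪B∪C) = P(A)+P(B)+P(C) - P(AB)-P(AC)-P(BC) + P(ABC)
= 15/32+7/16+9/16 - 9/32-13/32-5/16 + 1/4
= 23/32

23/32


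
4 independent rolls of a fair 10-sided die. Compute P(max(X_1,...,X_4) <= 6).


P(max <= 6) = P(all X_i <= 6) = (P(X_1 <= 6))^4
= (6/10)^4 = (3/5)^4 = 81/625

81/625


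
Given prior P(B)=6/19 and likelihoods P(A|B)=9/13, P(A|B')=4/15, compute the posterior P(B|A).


P(A) = P(A|B)P(B) + P(A|B')P(B') = 9/13*6/19 + 4/15*13/19 = 1486/3705
P(B|A) = P(A|B)P(B)/P(A) = (54/247)/(1486/3705) = 405/743

405/743


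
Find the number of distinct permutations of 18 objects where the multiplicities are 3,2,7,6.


18! = 6402373705728000
Denominator: 3!=6 * 2!=2 * 7!=5040 * 6!=720
Coefficient = 6402373705728000 / 43545600 = 147026880

147026880


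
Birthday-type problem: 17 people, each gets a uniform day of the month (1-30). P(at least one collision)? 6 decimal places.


P(all different) = prod((30-i)/30 for i=0..16) = 0.003299
P(at least one match) = 1 - 0.003299 = 0.996701

0.996701


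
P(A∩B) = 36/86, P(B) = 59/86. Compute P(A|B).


P(A|B) = P(A∩B)/P(B) = (36/86)/(59/86) = 36/59

36/59


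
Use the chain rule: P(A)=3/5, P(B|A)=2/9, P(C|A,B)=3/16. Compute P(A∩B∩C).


P(A∩B∩C) = P(A) * P(B|A) * P(C|A∩B)
= 3/5 * 2/9 * 3/16
= 2/15 * 3/16 = 1/40

1/40


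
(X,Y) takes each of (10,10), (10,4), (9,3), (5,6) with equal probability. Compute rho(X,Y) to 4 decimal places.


Cov(X,Y) = 0.3750, Var(X) = 4.2500, Var(Y) = 7.1875
rho = Cov/(sqrt(VarX)*sqrt(VarY)) = 0.0678

0.0678


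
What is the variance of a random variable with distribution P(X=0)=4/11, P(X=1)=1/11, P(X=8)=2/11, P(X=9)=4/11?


E[X] = 53/11, E[X^2] = 453/11
Var(X) = E[X^2] - (E[X])^2 = 453/11 - (53/11)^2 = 2174/121

2174/121


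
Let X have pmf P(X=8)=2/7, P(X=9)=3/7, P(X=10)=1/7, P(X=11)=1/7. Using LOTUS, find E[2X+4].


E[2X+4] = sum(g(x)*P(x))
= 20*2/7 + 22*3/7 + 24*1/7 + 26*1/7
= 156/7

156/7


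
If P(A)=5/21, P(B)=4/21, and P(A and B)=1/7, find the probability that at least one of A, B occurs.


P(A∪B) = P(A) + P(B) - P(A∩B)
= 5/21 + 4/21 - 1/7 = 2/7

2/7


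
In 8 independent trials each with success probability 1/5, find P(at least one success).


P(at least one) = 1 - P(none)
P(none) = (1 - 1/5)^8 = (4/5)^8 = 65536/390625
P(at least one) = 1 - 65536/390625 = 325089/390625

325089/390625


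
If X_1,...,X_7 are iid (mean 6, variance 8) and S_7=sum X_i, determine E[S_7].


E[S_n] = n*E[X_1] = 7*6 = 42

42


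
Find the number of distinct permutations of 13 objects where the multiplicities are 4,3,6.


13! = 6227020800
Denominator: 4!=24 * 3!=6 * 6!=720
Coefficient = 6227020800 / 103680 = 60060

60060


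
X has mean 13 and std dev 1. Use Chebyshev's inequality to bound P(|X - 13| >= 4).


k = 4/1 = 4
Chebyshev: P(|X-mu| >= k*sigma) <= 1/k^2 = 1/4^2 = 1/16

1/16


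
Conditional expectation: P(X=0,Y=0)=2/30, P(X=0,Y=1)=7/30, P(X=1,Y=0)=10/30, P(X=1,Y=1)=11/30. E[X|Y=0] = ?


P(Y=0) = 12/30
E[X|Y=0] = (0*2 + 1*10)/12 = 10/12 = 5/6

5/6


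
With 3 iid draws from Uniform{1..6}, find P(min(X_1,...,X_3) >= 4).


P(min >= 4) = P(all X_i >= 4) = (P(X_1 >= 4))^3
= (3/6)^3 = (1/2)^3 = 1/8

1/8


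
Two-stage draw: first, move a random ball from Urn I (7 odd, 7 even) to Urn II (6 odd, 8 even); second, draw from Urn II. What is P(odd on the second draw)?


P(transfer odd) = 7/14 = 1/2; P(transfer even) = 1/2
If odd transferred: Urn II has 7 odd of 15, so P(odd|odd moved) = 7/15
If even transferred: Urn II has 6 odd of 15, so P(odd|even moved) = 2/5
By total probability: P(odd) = 1/2*7/15 + 1/2*2/5 = 13/30

13/30


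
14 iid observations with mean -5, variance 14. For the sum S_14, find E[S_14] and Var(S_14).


E[S_n] = n*mu = 14*-5 = -70
Var(S_n) = n*sigma^2 = 14*14 = 196

E[S_14]=-70, Var(S_14)=196


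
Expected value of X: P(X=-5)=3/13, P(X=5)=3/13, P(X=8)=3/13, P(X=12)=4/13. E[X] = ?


E[X] = sum(x * P(x))
= -5*3/13 + 5*3/13 + 8*3/13 + 12*4/13
= 72/13

72/13


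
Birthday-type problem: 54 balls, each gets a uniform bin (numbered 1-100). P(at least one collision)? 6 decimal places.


P(all different) = prod((100-i)/100 for i=0..53) = 0.000000
P(at least one match) = 1 - 0.000000 = 1.000000

1.000000


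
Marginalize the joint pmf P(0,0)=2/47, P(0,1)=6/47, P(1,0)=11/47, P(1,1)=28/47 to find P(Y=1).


P(Y=1) = P(0,1)+P(1,1) = 6/47 + 28/47 = 34/47

34/47


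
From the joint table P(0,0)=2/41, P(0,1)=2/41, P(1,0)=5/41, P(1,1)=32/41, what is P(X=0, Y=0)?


Read from table: P(X=0, Y=0) = 2/41

2/41


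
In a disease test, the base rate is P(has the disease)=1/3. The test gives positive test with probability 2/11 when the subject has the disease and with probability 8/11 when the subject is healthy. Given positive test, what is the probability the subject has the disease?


P(A) = P(A|B)P(B) + P(A|B')P(B') = 2/11*1/3 + 8/11*2/3 = 6/11
P(B|A) = P(A|B)P(B)/P(A) = (2/33)/(6/11) = 1/9

1/9


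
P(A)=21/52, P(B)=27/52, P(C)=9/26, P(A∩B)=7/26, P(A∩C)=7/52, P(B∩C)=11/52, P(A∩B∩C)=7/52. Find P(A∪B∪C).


P(A∪B∪C) = P(A)+P(B)+P(C) - P(AB)-P(AC)-P(BC) + P(ABC)
= 21/52+27/52+9/26 - 7/26-7/52-11/52 + 7/52
= 41/52

41/52


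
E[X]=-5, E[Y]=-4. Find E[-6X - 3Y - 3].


E[-6X - 3Y - 3] = -6*E[X] - 3*E[Y] - 3
= (-6)*(-5) + (-3)*(-4) + (-3)
= 30 + 12 - 3 = 39

39


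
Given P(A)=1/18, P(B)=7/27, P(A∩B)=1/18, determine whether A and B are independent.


P(A)*P(B) = 1/18*7/27 = 7/486
P(A∩B) = 1/18 != 7/486, so not independent

No, A and B are not independent


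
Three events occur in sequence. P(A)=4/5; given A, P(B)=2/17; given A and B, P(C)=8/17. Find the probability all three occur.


P(A∩B∩C) = P(A) * P(B|A) * P(C|A∩B)
= 4/5 * 2/17 * 8/17
= 8/85 * 8/17 = 64/1445

64/1445


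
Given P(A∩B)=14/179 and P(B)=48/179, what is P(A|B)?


P(A|B) = P(A∩B)/P(B) = (14/179)/(48/179) = 14/48 = 7/24

7/24


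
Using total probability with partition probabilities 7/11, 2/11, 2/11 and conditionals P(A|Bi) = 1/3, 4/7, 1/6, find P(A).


P(A) = P(A|B1)P(B1) + P(A|B2)P(B2) + P(A|B3)P(B3)
= 1/3*7/11 + 4/7*2/11 + 1/6*2/11
= 7/33 + 8/77 + 1/33 = 80/231

80/231


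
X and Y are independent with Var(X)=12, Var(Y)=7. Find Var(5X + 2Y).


Independence => Cov(X,Y)=0
Var(5X + 2Y) = 5^2*Var(X) + 2^2*Var(Y)
= 25*12 + 4*7 = 328

328


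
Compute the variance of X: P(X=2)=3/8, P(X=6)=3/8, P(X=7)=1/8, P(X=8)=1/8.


E[X] = 39/8, E[X^2] = 233/8
Var(X) = E[X^2] - (E[X])^2 = 233/8 - (39/8)^2 = 343/64

343/64


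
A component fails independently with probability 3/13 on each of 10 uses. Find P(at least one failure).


P(at least one) = 1 - P(none)
P(none) = (1 - 3/13)^10 = (10/13)^10 = 10000000000/137858491849
P(at least one) = 1 - 10000000000/137858491849 = 127858491849/137858491849

127858491849/137858491849


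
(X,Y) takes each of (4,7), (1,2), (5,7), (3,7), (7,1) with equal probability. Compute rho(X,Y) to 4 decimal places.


Cov(X,Y) = -0.6000, Var(X) = 4.0000, Var(Y) = 7.3600
rho = Cov/(sqrt(VarX)*sqrt(VarY)) = -0.1106

-0.1106


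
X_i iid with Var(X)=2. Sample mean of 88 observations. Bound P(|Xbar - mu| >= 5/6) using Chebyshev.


Var(Xbar) = Var(X)/n = 2/88
Chebyshev: P(|Xbar-mu| >= 5/6) <= Var(Xbar)/(5/6)^2 = (1/44)/(25/36) = 9/275

9/275


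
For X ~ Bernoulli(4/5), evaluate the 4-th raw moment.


For Bernoulli: X in {0,1}
E[X^4] = 0^4*(1-4/5) + 1^4*4/5 = 4/5

4/5


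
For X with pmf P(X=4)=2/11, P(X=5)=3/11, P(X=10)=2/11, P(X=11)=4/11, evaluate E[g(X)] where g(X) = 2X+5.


E[2X+5] = sum(g(x)*P(x))
= 13*2/11 + 15*3/11 + 25*2/11 + 27*4/11
= 229/11

229/11


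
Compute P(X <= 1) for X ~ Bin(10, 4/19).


P(X<=1) = P(X=0) + P(X=1)
= 576650390625/6131066257801 + 1537734375000/6131066257801
= 2114384765625/6131066257801

2114384765625/6131066257801
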